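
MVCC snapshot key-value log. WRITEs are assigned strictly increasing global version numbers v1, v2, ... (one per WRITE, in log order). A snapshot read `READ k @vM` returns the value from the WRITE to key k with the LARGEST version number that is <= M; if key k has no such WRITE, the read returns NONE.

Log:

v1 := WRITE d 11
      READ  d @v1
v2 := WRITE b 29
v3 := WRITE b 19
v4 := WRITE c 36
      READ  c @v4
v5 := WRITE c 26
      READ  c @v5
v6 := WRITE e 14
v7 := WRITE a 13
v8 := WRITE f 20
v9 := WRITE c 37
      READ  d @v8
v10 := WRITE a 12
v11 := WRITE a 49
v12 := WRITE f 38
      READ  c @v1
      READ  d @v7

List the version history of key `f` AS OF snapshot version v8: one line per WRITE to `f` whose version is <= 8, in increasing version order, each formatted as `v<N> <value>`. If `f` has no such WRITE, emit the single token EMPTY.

Answer: v8 20

Derivation:
Scan writes for key=f with version <= 8:
  v1 WRITE d 11 -> skip
  v2 WRITE b 29 -> skip
  v3 WRITE b 19 -> skip
  v4 WRITE c 36 -> skip
  v5 WRITE c 26 -> skip
  v6 WRITE e 14 -> skip
  v7 WRITE a 13 -> skip
  v8 WRITE f 20 -> keep
  v9 WRITE c 37 -> skip
  v10 WRITE a 12 -> skip
  v11 WRITE a 49 -> skip
  v12 WRITE f 38 -> drop (> snap)
Collected: [(8, 20)]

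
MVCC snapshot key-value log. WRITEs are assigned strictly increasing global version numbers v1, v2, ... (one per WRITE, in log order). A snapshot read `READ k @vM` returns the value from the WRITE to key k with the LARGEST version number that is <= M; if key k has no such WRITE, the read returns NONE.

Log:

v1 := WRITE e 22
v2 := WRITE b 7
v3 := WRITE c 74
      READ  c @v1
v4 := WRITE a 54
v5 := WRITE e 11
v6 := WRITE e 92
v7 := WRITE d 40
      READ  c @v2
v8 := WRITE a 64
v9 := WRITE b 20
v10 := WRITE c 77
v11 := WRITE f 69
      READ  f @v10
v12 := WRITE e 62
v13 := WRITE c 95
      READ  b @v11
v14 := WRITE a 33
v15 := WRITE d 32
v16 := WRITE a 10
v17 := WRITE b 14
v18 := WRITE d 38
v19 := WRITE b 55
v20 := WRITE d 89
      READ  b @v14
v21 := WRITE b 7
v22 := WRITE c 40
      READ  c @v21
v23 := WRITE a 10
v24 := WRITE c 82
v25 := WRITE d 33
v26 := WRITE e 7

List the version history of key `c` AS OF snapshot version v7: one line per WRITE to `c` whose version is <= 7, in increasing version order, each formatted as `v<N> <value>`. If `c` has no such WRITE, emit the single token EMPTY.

Scan writes for key=c with version <= 7:
  v1 WRITE e 22 -> skip
  v2 WRITE b 7 -> skip
  v3 WRITE c 74 -> keep
  v4 WRITE a 54 -> skip
  v5 WRITE e 11 -> skip
  v6 WRITE e 92 -> skip
  v7 WRITE d 40 -> skip
  v8 WRITE a 64 -> skip
  v9 WRITE b 20 -> skip
  v10 WRITE c 77 -> drop (> snap)
  v11 WRITE f 69 -> skip
  v12 WRITE e 62 -> skip
  v13 WRITE c 95 -> drop (> snap)
  v14 WRITE a 33 -> skip
  v15 WRITE d 32 -> skip
  v16 WRITE a 10 -> skip
  v17 WRITE b 14 -> skip
  v18 WRITE d 38 -> skip
  v19 WRITE b 55 -> skip
  v20 WRITE d 89 -> skip
  v21 WRITE b 7 -> skip
  v22 WRITE c 40 -> drop (> snap)
  v23 WRITE a 10 -> skip
  v24 WRITE c 82 -> drop (> snap)
  v25 WRITE d 33 -> skip
  v26 WRITE e 7 -> skip
Collected: [(3, 74)]

Answer: v3 74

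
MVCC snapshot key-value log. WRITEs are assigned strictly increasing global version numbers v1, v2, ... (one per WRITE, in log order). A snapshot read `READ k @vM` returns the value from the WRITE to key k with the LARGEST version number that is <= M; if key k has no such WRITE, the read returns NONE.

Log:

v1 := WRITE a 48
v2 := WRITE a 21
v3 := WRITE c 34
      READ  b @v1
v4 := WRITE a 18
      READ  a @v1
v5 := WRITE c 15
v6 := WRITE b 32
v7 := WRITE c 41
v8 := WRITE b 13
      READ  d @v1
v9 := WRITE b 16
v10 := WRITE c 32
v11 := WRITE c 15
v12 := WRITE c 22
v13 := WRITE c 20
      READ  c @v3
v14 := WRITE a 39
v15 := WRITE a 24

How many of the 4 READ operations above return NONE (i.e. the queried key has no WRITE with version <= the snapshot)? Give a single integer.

v1: WRITE a=48  (a history now [(1, 48)])
v2: WRITE a=21  (a history now [(1, 48), (2, 21)])
v3: WRITE c=34  (c history now [(3, 34)])
READ b @v1: history=[] -> no version <= 1 -> NONE
v4: WRITE a=18  (a history now [(1, 48), (2, 21), (4, 18)])
READ a @v1: history=[(1, 48), (2, 21), (4, 18)] -> pick v1 -> 48
v5: WRITE c=15  (c history now [(3, 34), (5, 15)])
v6: WRITE b=32  (b history now [(6, 32)])
v7: WRITE c=41  (c history now [(3, 34), (5, 15), (7, 41)])
v8: WRITE b=13  (b history now [(6, 32), (8, 13)])
READ d @v1: history=[] -> no version <= 1 -> NONE
v9: WRITE b=16  (b history now [(6, 32), (8, 13), (9, 16)])
v10: WRITE c=32  (c history now [(3, 34), (5, 15), (7, 41), (10, 32)])
v11: WRITE c=15  (c history now [(3, 34), (5, 15), (7, 41), (10, 32), (11, 15)])
v12: WRITE c=22  (c history now [(3, 34), (5, 15), (7, 41), (10, 32), (11, 15), (12, 22)])
v13: WRITE c=20  (c history now [(3, 34), (5, 15), (7, 41), (10, 32), (11, 15), (12, 22), (13, 20)])
READ c @v3: history=[(3, 34), (5, 15), (7, 41), (10, 32), (11, 15), (12, 22), (13, 20)] -> pick v3 -> 34
v14: WRITE a=39  (a history now [(1, 48), (2, 21), (4, 18), (14, 39)])
v15: WRITE a=24  (a history now [(1, 48), (2, 21), (4, 18), (14, 39), (15, 24)])
Read results in order: ['NONE', '48', 'NONE', '34']
NONE count = 2

Answer: 2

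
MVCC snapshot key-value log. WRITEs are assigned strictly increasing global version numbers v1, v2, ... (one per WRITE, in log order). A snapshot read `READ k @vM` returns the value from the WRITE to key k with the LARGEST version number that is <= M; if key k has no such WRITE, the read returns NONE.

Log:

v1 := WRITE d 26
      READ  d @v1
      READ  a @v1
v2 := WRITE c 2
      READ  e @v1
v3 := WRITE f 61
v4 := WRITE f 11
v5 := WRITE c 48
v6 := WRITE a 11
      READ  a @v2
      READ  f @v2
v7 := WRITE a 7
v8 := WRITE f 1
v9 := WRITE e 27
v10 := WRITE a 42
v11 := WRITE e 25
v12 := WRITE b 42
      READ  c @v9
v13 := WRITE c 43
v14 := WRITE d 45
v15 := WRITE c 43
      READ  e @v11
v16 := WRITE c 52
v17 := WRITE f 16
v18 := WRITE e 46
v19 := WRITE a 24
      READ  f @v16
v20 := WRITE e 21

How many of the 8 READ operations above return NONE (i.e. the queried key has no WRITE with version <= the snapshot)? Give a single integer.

Answer: 4

Derivation:
v1: WRITE d=26  (d history now [(1, 26)])
READ d @v1: history=[(1, 26)] -> pick v1 -> 26
READ a @v1: history=[] -> no version <= 1 -> NONE
v2: WRITE c=2  (c history now [(2, 2)])
READ e @v1: history=[] -> no version <= 1 -> NONE
v3: WRITE f=61  (f history now [(3, 61)])
v4: WRITE f=11  (f history now [(3, 61), (4, 11)])
v5: WRITE c=48  (c history now [(2, 2), (5, 48)])
v6: WRITE a=11  (a history now [(6, 11)])
READ a @v2: history=[(6, 11)] -> no version <= 2 -> NONE
READ f @v2: history=[(3, 61), (4, 11)] -> no version <= 2 -> NONE
v7: WRITE a=7  (a history now [(6, 11), (7, 7)])
v8: WRITE f=1  (f history now [(3, 61), (4, 11), (8, 1)])
v9: WRITE e=27  (e history now [(9, 27)])
v10: WRITE a=42  (a history now [(6, 11), (7, 7), (10, 42)])
v11: WRITE e=25  (e history now [(9, 27), (11, 25)])
v12: WRITE b=42  (b history now [(12, 42)])
READ c @v9: history=[(2, 2), (5, 48)] -> pick v5 -> 48
v13: WRITE c=43  (c history now [(2, 2), (5, 48), (13, 43)])
v14: WRITE d=45  (d history now [(1, 26), (14, 45)])
v15: WRITE c=43  (c history now [(2, 2), (5, 48), (13, 43), (15, 43)])
READ e @v11: history=[(9, 27), (11, 25)] -> pick v11 -> 25
v16: WRITE c=52  (c history now [(2, 2), (5, 48), (13, 43), (15, 43), (16, 52)])
v17: WRITE f=16  (f history now [(3, 61), (4, 11), (8, 1), (17, 16)])
v18: WRITE e=46  (e history now [(9, 27), (11, 25), (18, 46)])
v19: WRITE a=24  (a history now [(6, 11), (7, 7), (10, 42), (19, 24)])
READ f @v16: history=[(3, 61), (4, 11), (8, 1), (17, 16)] -> pick v8 -> 1
v20: WRITE e=21  (e history now [(9, 27), (11, 25), (18, 46), (20, 21)])
Read results in order: ['26', 'NONE', 'NONE', 'NONE', 'NONE', '48', '25', '1']
NONE count = 4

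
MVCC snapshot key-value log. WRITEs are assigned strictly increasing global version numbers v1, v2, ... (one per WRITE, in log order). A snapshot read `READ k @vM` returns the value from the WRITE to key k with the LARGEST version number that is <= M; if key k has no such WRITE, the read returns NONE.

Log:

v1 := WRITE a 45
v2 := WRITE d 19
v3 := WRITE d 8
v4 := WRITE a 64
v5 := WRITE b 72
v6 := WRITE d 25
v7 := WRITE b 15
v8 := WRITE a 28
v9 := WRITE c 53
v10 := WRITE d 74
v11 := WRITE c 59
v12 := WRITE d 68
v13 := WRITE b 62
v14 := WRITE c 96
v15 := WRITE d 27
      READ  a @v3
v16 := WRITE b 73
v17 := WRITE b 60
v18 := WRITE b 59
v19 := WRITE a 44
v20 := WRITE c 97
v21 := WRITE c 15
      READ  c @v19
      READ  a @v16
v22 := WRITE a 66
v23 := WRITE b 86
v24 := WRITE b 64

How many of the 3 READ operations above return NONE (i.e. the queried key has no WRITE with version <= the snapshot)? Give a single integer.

Answer: 0

Derivation:
v1: WRITE a=45  (a history now [(1, 45)])
v2: WRITE d=19  (d history now [(2, 19)])
v3: WRITE d=8  (d history now [(2, 19), (3, 8)])
v4: WRITE a=64  (a history now [(1, 45), (4, 64)])
v5: WRITE b=72  (b history now [(5, 72)])
v6: WRITE d=25  (d history now [(2, 19), (3, 8), (6, 25)])
v7: WRITE b=15  (b history now [(5, 72), (7, 15)])
v8: WRITE a=28  (a history now [(1, 45), (4, 64), (8, 28)])
v9: WRITE c=53  (c history now [(9, 53)])
v10: WRITE d=74  (d history now [(2, 19), (3, 8), (6, 25), (10, 74)])
v11: WRITE c=59  (c history now [(9, 53), (11, 59)])
v12: WRITE d=68  (d history now [(2, 19), (3, 8), (6, 25), (10, 74), (12, 68)])
v13: WRITE b=62  (b history now [(5, 72), (7, 15), (13, 62)])
v14: WRITE c=96  (c history now [(9, 53), (11, 59), (14, 96)])
v15: WRITE d=27  (d history now [(2, 19), (3, 8), (6, 25), (10, 74), (12, 68), (15, 27)])
READ a @v3: history=[(1, 45), (4, 64), (8, 28)] -> pick v1 -> 45
v16: WRITE b=73  (b history now [(5, 72), (7, 15), (13, 62), (16, 73)])
v17: WRITE b=60  (b history now [(5, 72), (7, 15), (13, 62), (16, 73), (17, 60)])
v18: WRITE b=59  (b history now [(5, 72), (7, 15), (13, 62), (16, 73), (17, 60), (18, 59)])
v19: WRITE a=44  (a history now [(1, 45), (4, 64), (8, 28), (19, 44)])
v20: WRITE c=97  (c history now [(9, 53), (11, 59), (14, 96), (20, 97)])
v21: WRITE c=15  (c history now [(9, 53), (11, 59), (14, 96), (20, 97), (21, 15)])
READ c @v19: history=[(9, 53), (11, 59), (14, 96), (20, 97), (21, 15)] -> pick v14 -> 96
READ a @v16: history=[(1, 45), (4, 64), (8, 28), (19, 44)] -> pick v8 -> 28
v22: WRITE a=66  (a history now [(1, 45), (4, 64), (8, 28), (19, 44), (22, 66)])
v23: WRITE b=86  (b history now [(5, 72), (7, 15), (13, 62), (16, 73), (17, 60), (18, 59), (23, 86)])
v24: WRITE b=64  (b history now [(5, 72), (7, 15), (13, 62), (16, 73), (17, 60), (18, 59), (23, 86), (24, 64)])
Read results in order: ['45', '96', '28']
NONE count = 0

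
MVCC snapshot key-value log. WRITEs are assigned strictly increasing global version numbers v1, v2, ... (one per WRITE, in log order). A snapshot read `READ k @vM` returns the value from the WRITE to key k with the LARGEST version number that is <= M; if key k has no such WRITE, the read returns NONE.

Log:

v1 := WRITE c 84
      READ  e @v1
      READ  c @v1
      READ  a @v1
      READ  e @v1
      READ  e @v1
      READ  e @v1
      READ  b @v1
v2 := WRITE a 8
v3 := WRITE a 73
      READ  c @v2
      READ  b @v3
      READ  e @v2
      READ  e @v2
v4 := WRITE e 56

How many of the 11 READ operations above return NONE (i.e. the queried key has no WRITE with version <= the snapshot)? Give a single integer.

Answer: 9

Derivation:
v1: WRITE c=84  (c history now [(1, 84)])
READ e @v1: history=[] -> no version <= 1 -> NONE
READ c @v1: history=[(1, 84)] -> pick v1 -> 84
READ a @v1: history=[] -> no version <= 1 -> NONE
READ e @v1: history=[] -> no version <= 1 -> NONE
READ e @v1: history=[] -> no version <= 1 -> NONE
READ e @v1: history=[] -> no version <= 1 -> NONE
READ b @v1: history=[] -> no version <= 1 -> NONE
v2: WRITE a=8  (a history now [(2, 8)])
v3: WRITE a=73  (a history now [(2, 8), (3, 73)])
READ c @v2: history=[(1, 84)] -> pick v1 -> 84
READ b @v3: history=[] -> no version <= 3 -> NONE
READ e @v2: history=[] -> no version <= 2 -> NONE
READ e @v2: history=[] -> no version <= 2 -> NONE
v4: WRITE e=56  (e history now [(4, 56)])
Read results in order: ['NONE', '84', 'NONE', 'NONE', 'NONE', 'NONE', 'NONE', '84', 'NONE', 'NONE', 'NONE']
NONE count = 9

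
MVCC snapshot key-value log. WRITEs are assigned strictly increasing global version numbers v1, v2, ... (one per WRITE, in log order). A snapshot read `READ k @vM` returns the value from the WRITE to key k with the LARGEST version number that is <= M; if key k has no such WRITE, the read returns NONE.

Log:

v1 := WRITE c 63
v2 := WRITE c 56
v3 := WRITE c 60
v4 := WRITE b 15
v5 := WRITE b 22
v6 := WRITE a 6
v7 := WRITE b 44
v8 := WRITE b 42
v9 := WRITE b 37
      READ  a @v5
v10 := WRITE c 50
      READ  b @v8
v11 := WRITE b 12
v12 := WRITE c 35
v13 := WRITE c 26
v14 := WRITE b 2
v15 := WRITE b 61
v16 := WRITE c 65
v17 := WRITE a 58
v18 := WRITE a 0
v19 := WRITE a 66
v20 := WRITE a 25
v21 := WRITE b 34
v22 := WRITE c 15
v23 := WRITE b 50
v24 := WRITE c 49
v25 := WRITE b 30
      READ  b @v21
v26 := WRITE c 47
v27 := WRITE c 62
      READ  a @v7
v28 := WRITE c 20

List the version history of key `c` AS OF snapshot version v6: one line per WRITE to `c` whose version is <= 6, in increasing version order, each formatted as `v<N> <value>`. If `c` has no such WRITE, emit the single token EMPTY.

Scan writes for key=c with version <= 6:
  v1 WRITE c 63 -> keep
  v2 WRITE c 56 -> keep
  v3 WRITE c 60 -> keep
  v4 WRITE b 15 -> skip
  v5 WRITE b 22 -> skip
  v6 WRITE a 6 -> skip
  v7 WRITE b 44 -> skip
  v8 WRITE b 42 -> skip
  v9 WRITE b 37 -> skip
  v10 WRITE c 50 -> drop (> snap)
  v11 WRITE b 12 -> skip
  v12 WRITE c 35 -> drop (> snap)
  v13 WRITE c 26 -> drop (> snap)
  v14 WRITE b 2 -> skip
  v15 WRITE b 61 -> skip
  v16 WRITE c 65 -> drop (> snap)
  v17 WRITE a 58 -> skip
  v18 WRITE a 0 -> skip
  v19 WRITE a 66 -> skip
  v20 WRITE a 25 -> skip
  v21 WRITE b 34 -> skip
  v22 WRITE c 15 -> drop (> snap)
  v23 WRITE b 50 -> skip
  v24 WRITE c 49 -> drop (> snap)
  v25 WRITE b 30 -> skip
  v26 WRITE c 47 -> drop (> snap)
  v27 WRITE c 62 -> drop (> snap)
  v28 WRITE c 20 -> drop (> snap)
Collected: [(1, 63), (2, 56), (3, 60)]

Answer: v1 63
v2 56
v3 60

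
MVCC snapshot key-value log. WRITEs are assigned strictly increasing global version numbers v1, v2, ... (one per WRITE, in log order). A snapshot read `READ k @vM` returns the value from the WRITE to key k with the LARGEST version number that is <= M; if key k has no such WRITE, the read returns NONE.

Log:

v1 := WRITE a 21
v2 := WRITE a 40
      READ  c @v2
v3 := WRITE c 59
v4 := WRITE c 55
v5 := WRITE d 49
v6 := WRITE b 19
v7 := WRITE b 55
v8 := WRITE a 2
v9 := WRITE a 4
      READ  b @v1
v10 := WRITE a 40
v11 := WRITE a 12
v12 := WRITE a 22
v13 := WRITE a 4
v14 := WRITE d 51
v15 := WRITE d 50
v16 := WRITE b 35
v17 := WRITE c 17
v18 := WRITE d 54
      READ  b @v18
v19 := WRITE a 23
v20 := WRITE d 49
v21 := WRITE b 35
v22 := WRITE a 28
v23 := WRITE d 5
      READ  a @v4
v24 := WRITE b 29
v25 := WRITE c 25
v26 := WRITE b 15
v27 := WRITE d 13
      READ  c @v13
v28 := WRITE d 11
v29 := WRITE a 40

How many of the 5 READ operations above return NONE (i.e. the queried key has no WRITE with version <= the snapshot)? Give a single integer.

v1: WRITE a=21  (a history now [(1, 21)])
v2: WRITE a=40  (a history now [(1, 21), (2, 40)])
READ c @v2: history=[] -> no version <= 2 -> NONE
v3: WRITE c=59  (c history now [(3, 59)])
v4: WRITE c=55  (c history now [(3, 59), (4, 55)])
v5: WRITE d=49  (d history now [(5, 49)])
v6: WRITE b=19  (b history now [(6, 19)])
v7: WRITE b=55  (b history now [(6, 19), (7, 55)])
v8: WRITE a=2  (a history now [(1, 21), (2, 40), (8, 2)])
v9: WRITE a=4  (a history now [(1, 21), (2, 40), (8, 2), (9, 4)])
READ b @v1: history=[(6, 19), (7, 55)] -> no version <= 1 -> NONE
v10: WRITE a=40  (a history now [(1, 21), (2, 40), (8, 2), (9, 4), (10, 40)])
v11: WRITE a=12  (a history now [(1, 21), (2, 40), (8, 2), (9, 4), (10, 40), (11, 12)])
v12: WRITE a=22  (a history now [(1, 21), (2, 40), (8, 2), (9, 4), (10, 40), (11, 12), (12, 22)])
v13: WRITE a=4  (a history now [(1, 21), (2, 40), (8, 2), (9, 4), (10, 40), (11, 12), (12, 22), (13, 4)])
v14: WRITE d=51  (d history now [(5, 49), (14, 51)])
v15: WRITE d=50  (d history now [(5, 49), (14, 51), (15, 50)])
v16: WRITE b=35  (b history now [(6, 19), (7, 55), (16, 35)])
v17: WRITE c=17  (c history now [(3, 59), (4, 55), (17, 17)])
v18: WRITE d=54  (d history now [(5, 49), (14, 51), (15, 50), (18, 54)])
READ b @v18: history=[(6, 19), (7, 55), (16, 35)] -> pick v16 -> 35
v19: WRITE a=23  (a history now [(1, 21), (2, 40), (8, 2), (9, 4), (10, 40), (11, 12), (12, 22), (13, 4), (19, 23)])
v20: WRITE d=49  (d history now [(5, 49), (14, 51), (15, 50), (18, 54), (20, 49)])
v21: WRITE b=35  (b history now [(6, 19), (7, 55), (16, 35), (21, 35)])
v22: WRITE a=28  (a history now [(1, 21), (2, 40), (8, 2), (9, 4), (10, 40), (11, 12), (12, 22), (13, 4), (19, 23), (22, 28)])
v23: WRITE d=5  (d history now [(5, 49), (14, 51), (15, 50), (18, 54), (20, 49), (23, 5)])
READ a @v4: history=[(1, 21), (2, 40), (8, 2), (9, 4), (10, 40), (11, 12), (12, 22), (13, 4), (19, 23), (22, 28)] -> pick v2 -> 40
v24: WRITE b=29  (b history now [(6, 19), (7, 55), (16, 35), (21, 35), (24, 29)])
v25: WRITE c=25  (c history now [(3, 59), (4, 55), (17, 17), (25, 25)])
v26: WRITE b=15  (b history now [(6, 19), (7, 55), (16, 35), (21, 35), (24, 29), (26, 15)])
v27: WRITE d=13  (d history now [(5, 49), (14, 51), (15, 50), (18, 54), (20, 49), (23, 5), (27, 13)])
READ c @v13: history=[(3, 59), (4, 55), (17, 17), (25, 25)] -> pick v4 -> 55
v28: WRITE d=11  (d history now [(5, 49), (14, 51), (15, 50), (18, 54), (20, 49), (23, 5), (27, 13), (28, 11)])
v29: WRITE a=40  (a history now [(1, 21), (2, 40), (8, 2), (9, 4), (10, 40), (11, 12), (12, 22), (13, 4), (19, 23), (22, 28), (29, 40)])
Read results in order: ['NONE', 'NONE', '35', '40', '55']
NONE count = 2

Answer: 2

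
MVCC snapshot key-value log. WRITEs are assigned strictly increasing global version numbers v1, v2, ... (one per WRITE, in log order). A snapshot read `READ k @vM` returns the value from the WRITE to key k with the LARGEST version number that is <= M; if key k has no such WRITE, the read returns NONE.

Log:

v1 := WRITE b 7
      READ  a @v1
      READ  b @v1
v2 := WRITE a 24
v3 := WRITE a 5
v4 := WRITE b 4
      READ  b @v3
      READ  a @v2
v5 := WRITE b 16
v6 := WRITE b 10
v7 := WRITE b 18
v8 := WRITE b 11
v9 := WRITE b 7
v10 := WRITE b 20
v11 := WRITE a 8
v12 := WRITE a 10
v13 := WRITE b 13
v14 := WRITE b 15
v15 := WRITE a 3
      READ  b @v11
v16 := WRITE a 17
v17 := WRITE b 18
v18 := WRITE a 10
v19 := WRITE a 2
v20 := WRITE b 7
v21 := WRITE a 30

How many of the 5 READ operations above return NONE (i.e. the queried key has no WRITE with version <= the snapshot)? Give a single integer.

v1: WRITE b=7  (b history now [(1, 7)])
READ a @v1: history=[] -> no version <= 1 -> NONE
READ b @v1: history=[(1, 7)] -> pick v1 -> 7
v2: WRITE a=24  (a history now [(2, 24)])
v3: WRITE a=5  (a history now [(2, 24), (3, 5)])
v4: WRITE b=4  (b history now [(1, 7), (4, 4)])
READ b @v3: history=[(1, 7), (4, 4)] -> pick v1 -> 7
READ a @v2: history=[(2, 24), (3, 5)] -> pick v2 -> 24
v5: WRITE b=16  (b history now [(1, 7), (4, 4), (5, 16)])
v6: WRITE b=10  (b history now [(1, 7), (4, 4), (5, 16), (6, 10)])
v7: WRITE b=18  (b history now [(1, 7), (4, 4), (5, 16), (6, 10), (7, 18)])
v8: WRITE b=11  (b history now [(1, 7), (4, 4), (5, 16), (6, 10), (7, 18), (8, 11)])
v9: WRITE b=7  (b history now [(1, 7), (4, 4), (5, 16), (6, 10), (7, 18), (8, 11), (9, 7)])
v10: WRITE b=20  (b history now [(1, 7), (4, 4), (5, 16), (6, 10), (7, 18), (8, 11), (9, 7), (10, 20)])
v11: WRITE a=8  (a history now [(2, 24), (3, 5), (11, 8)])
v12: WRITE a=10  (a history now [(2, 24), (3, 5), (11, 8), (12, 10)])
v13: WRITE b=13  (b history now [(1, 7), (4, 4), (5, 16), (6, 10), (7, 18), (8, 11), (9, 7), (10, 20), (13, 13)])
v14: WRITE b=15  (b history now [(1, 7), (4, 4), (5, 16), (6, 10), (7, 18), (8, 11), (9, 7), (10, 20), (13, 13), (14, 15)])
v15: WRITE a=3  (a history now [(2, 24), (3, 5), (11, 8), (12, 10), (15, 3)])
READ b @v11: history=[(1, 7), (4, 4), (5, 16), (6, 10), (7, 18), (8, 11), (9, 7), (10, 20), (13, 13), (14, 15)] -> pick v10 -> 20
v16: WRITE a=17  (a history now [(2, 24), (3, 5), (11, 8), (12, 10), (15, 3), (16, 17)])
v17: WRITE b=18  (b history now [(1, 7), (4, 4), (5, 16), (6, 10), (7, 18), (8, 11), (9, 7), (10, 20), (13, 13), (14, 15), (17, 18)])
v18: WRITE a=10  (a history now [(2, 24), (3, 5), (11, 8), (12, 10), (15, 3), (16, 17), (18, 10)])
v19: WRITE a=2  (a history now [(2, 24), (3, 5), (11, 8), (12, 10), (15, 3), (16, 17), (18, 10), (19, 2)])
v20: WRITE b=7  (b history now [(1, 7), (4, 4), (5, 16), (6, 10), (7, 18), (8, 11), (9, 7), (10, 20), (13, 13), (14, 15), (17, 18), (20, 7)])
v21: WRITE a=30  (a history now [(2, 24), (3, 5), (11, 8), (12, 10), (15, 3), (16, 17), (18, 10), (19, 2), (21, 30)])
Read results in order: ['NONE', '7', '7', '24', '20']
NONE count = 1

Answer: 1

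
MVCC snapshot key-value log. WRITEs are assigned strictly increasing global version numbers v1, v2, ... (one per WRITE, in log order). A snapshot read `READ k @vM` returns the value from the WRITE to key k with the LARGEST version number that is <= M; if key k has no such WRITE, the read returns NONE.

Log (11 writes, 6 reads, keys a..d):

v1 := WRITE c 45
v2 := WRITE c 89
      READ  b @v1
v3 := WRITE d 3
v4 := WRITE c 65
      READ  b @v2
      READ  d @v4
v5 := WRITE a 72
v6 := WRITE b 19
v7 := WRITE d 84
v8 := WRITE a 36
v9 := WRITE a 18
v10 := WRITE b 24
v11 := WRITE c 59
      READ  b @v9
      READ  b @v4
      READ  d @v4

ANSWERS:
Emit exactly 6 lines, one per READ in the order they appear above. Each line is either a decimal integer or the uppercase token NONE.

Answer: NONE
NONE
3
19
NONE
3

Derivation:
v1: WRITE c=45  (c history now [(1, 45)])
v2: WRITE c=89  (c history now [(1, 45), (2, 89)])
READ b @v1: history=[] -> no version <= 1 -> NONE
v3: WRITE d=3  (d history now [(3, 3)])
v4: WRITE c=65  (c history now [(1, 45), (2, 89), (4, 65)])
READ b @v2: history=[] -> no version <= 2 -> NONE
READ d @v4: history=[(3, 3)] -> pick v3 -> 3
v5: WRITE a=72  (a history now [(5, 72)])
v6: WRITE b=19  (b history now [(6, 19)])
v7: WRITE d=84  (d history now [(3, 3), (7, 84)])
v8: WRITE a=36  (a history now [(5, 72), (8, 36)])
v9: WRITE a=18  (a history now [(5, 72), (8, 36), (9, 18)])
v10: WRITE b=24  (b history now [(6, 19), (10, 24)])
v11: WRITE c=59  (c history now [(1, 45), (2, 89), (4, 65), (11, 59)])
READ b @v9: history=[(6, 19), (10, 24)] -> pick v6 -> 19
READ b @v4: history=[(6, 19), (10, 24)] -> no version <= 4 -> NONE
READ d @v4: history=[(3, 3), (7, 84)] -> pick v3 -> 3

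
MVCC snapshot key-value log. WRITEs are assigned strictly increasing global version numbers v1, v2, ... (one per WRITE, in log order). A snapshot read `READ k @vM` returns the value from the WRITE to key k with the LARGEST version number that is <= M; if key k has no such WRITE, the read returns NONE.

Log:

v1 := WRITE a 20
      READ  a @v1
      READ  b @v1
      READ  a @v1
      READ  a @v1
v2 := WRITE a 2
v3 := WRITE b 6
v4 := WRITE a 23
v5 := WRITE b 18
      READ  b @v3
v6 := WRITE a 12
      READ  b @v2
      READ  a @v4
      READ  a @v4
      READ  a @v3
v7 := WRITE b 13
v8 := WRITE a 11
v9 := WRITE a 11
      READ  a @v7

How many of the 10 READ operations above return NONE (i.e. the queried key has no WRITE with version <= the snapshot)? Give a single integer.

Answer: 2

Derivation:
v1: WRITE a=20  (a history now [(1, 20)])
READ a @v1: history=[(1, 20)] -> pick v1 -> 20
READ b @v1: history=[] -> no version <= 1 -> NONE
READ a @v1: history=[(1, 20)] -> pick v1 -> 20
READ a @v1: history=[(1, 20)] -> pick v1 -> 20
v2: WRITE a=2  (a history now [(1, 20), (2, 2)])
v3: WRITE b=6  (b history now [(3, 6)])
v4: WRITE a=23  (a history now [(1, 20), (2, 2), (4, 23)])
v5: WRITE b=18  (b history now [(3, 6), (5, 18)])
READ b @v3: history=[(3, 6), (5, 18)] -> pick v3 -> 6
v6: WRITE a=12  (a history now [(1, 20), (2, 2), (4, 23), (6, 12)])
READ b @v2: history=[(3, 6), (5, 18)] -> no version <= 2 -> NONE
READ a @v4: history=[(1, 20), (2, 2), (4, 23), (6, 12)] -> pick v4 -> 23
READ a @v4: history=[(1, 20), (2, 2), (4, 23), (6, 12)] -> pick v4 -> 23
READ a @v3: history=[(1, 20), (2, 2), (4, 23), (6, 12)] -> pick v2 -> 2
v7: WRITE b=13  (b history now [(3, 6), (5, 18), (7, 13)])
v8: WRITE a=11  (a history now [(1, 20), (2, 2), (4, 23), (6, 12), (8, 11)])
v9: WRITE a=11  (a history now [(1, 20), (2, 2), (4, 23), (6, 12), (8, 11), (9, 11)])
READ a @v7: history=[(1, 20), (2, 2), (4, 23), (6, 12), (8, 11), (9, 11)] -> pick v6 -> 12
Read results in order: ['20', 'NONE', '20', '20', '6', 'NONE', '23', '23', '2', '12']
NONE count = 2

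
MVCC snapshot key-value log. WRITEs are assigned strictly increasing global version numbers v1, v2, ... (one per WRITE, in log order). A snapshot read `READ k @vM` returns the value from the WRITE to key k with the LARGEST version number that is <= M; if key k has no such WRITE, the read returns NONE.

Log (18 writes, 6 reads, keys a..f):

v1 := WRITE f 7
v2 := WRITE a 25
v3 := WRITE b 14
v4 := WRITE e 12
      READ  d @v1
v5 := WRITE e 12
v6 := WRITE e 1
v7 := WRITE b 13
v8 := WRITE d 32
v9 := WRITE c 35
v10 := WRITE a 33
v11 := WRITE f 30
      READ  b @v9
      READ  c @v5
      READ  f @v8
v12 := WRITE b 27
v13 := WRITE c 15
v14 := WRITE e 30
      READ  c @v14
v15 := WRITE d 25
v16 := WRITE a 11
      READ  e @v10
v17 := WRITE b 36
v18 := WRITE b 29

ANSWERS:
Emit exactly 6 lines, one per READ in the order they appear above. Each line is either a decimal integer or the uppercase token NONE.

Answer: NONE
13
NONE
7
15
1

Derivation:
v1: WRITE f=7  (f history now [(1, 7)])
v2: WRITE a=25  (a history now [(2, 25)])
v3: WRITE b=14  (b history now [(3, 14)])
v4: WRITE e=12  (e history now [(4, 12)])
READ d @v1: history=[] -> no version <= 1 -> NONE
v5: WRITE e=12  (e history now [(4, 12), (5, 12)])
v6: WRITE e=1  (e history now [(4, 12), (5, 12), (6, 1)])
v7: WRITE b=13  (b history now [(3, 14), (7, 13)])
v8: WRITE d=32  (d history now [(8, 32)])
v9: WRITE c=35  (c history now [(9, 35)])
v10: WRITE a=33  (a history now [(2, 25), (10, 33)])
v11: WRITE f=30  (f history now [(1, 7), (11, 30)])
READ b @v9: history=[(3, 14), (7, 13)] -> pick v7 -> 13
READ c @v5: history=[(9, 35)] -> no version <= 5 -> NONE
READ f @v8: history=[(1, 7), (11, 30)] -> pick v1 -> 7
v12: WRITE b=27  (b history now [(3, 14), (7, 13), (12, 27)])
v13: WRITE c=15  (c history now [(9, 35), (13, 15)])
v14: WRITE e=30  (e history now [(4, 12), (5, 12), (6, 1), (14, 30)])
READ c @v14: history=[(9, 35), (13, 15)] -> pick v13 -> 15
v15: WRITE d=25  (d history now [(8, 32), (15, 25)])
v16: WRITE a=11  (a history now [(2, 25), (10, 33), (16, 11)])
READ e @v10: history=[(4, 12), (5, 12), (6, 1), (14, 30)] -> pick v6 -> 1
v17: WRITE b=36  (b history now [(3, 14), (7, 13), (12, 27), (17, 36)])
v18: WRITE b=29  (b history now [(3, 14), (7, 13), (12, 27), (17, 36), (18, 29)])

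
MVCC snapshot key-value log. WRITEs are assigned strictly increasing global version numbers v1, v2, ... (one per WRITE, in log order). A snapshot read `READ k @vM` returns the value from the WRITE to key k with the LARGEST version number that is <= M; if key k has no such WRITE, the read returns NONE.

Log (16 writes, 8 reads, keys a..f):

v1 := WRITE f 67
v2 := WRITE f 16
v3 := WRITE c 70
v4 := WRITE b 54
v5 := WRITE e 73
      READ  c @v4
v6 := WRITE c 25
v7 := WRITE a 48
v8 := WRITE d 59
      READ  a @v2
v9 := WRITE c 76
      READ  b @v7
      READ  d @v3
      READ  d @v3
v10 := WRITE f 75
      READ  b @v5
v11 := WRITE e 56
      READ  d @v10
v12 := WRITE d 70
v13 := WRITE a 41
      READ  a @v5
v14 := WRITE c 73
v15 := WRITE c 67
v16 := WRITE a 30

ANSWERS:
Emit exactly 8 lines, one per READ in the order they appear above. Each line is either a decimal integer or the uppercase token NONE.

Answer: 70
NONE
54
NONE
NONE
54
59
NONE

Derivation:
v1: WRITE f=67  (f history now [(1, 67)])
v2: WRITE f=16  (f history now [(1, 67), (2, 16)])
v3: WRITE c=70  (c history now [(3, 70)])
v4: WRITE b=54  (b history now [(4, 54)])
v5: WRITE e=73  (e history now [(5, 73)])
READ c @v4: history=[(3, 70)] -> pick v3 -> 70
v6: WRITE c=25  (c history now [(3, 70), (6, 25)])
v7: WRITE a=48  (a history now [(7, 48)])
v8: WRITE d=59  (d history now [(8, 59)])
READ a @v2: history=[(7, 48)] -> no version <= 2 -> NONE
v9: WRITE c=76  (c history now [(3, 70), (6, 25), (9, 76)])
READ b @v7: history=[(4, 54)] -> pick v4 -> 54
READ d @v3: history=[(8, 59)] -> no version <= 3 -> NONE
READ d @v3: history=[(8, 59)] -> no version <= 3 -> NONE
v10: WRITE f=75  (f history now [(1, 67), (2, 16), (10, 75)])
READ b @v5: history=[(4, 54)] -> pick v4 -> 54
v11: WRITE e=56  (e history now [(5, 73), (11, 56)])
READ d @v10: history=[(8, 59)] -> pick v8 -> 59
v12: WRITE d=70  (d history now [(8, 59), (12, 70)])
v13: WRITE a=41  (a history now [(7, 48), (13, 41)])
READ a @v5: history=[(7, 48), (13, 41)] -> no version <= 5 -> NONE
v14: WRITE c=73  (c history now [(3, 70), (6, 25), (9, 76), (14, 73)])
v15: WRITE c=67  (c history now [(3, 70), (6, 25), (9, 76), (14, 73), (15, 67)])
v16: WRITE a=30  (a history now [(7, 48), (13, 41), (16, 30)])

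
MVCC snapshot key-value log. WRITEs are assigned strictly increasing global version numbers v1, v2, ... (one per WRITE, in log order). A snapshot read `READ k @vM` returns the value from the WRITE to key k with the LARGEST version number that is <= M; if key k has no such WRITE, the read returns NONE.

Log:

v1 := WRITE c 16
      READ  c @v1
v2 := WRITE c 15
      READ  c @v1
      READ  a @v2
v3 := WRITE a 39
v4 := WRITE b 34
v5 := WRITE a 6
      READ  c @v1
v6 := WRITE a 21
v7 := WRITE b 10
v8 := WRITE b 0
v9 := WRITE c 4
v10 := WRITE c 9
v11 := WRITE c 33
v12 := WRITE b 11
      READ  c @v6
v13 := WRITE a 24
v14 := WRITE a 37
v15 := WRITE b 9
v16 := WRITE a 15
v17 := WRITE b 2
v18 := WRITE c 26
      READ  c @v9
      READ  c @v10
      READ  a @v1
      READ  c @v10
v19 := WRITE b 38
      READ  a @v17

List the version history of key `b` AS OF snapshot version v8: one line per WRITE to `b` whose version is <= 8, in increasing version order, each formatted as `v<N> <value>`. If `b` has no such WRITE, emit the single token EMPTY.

Answer: v4 34
v7 10
v8 0

Derivation:
Scan writes for key=b with version <= 8:
  v1 WRITE c 16 -> skip
  v2 WRITE c 15 -> skip
  v3 WRITE a 39 -> skip
  v4 WRITE b 34 -> keep
  v5 WRITE a 6 -> skip
  v6 WRITE a 21 -> skip
  v7 WRITE b 10 -> keep
  v8 WRITE b 0 -> keep
  v9 WRITE c 4 -> skip
  v10 WRITE c 9 -> skip
  v11 WRITE c 33 -> skip
  v12 WRITE b 11 -> drop (> snap)
  v13 WRITE a 24 -> skip
  v14 WRITE a 37 -> skip
  v15 WRITE b 9 -> drop (> snap)
  v16 WRITE a 15 -> skip
  v17 WRITE b 2 -> drop (> snap)
  v18 WRITE c 26 -> skip
  v19 WRITE b 38 -> drop (> snap)
Collected: [(4, 34), (7, 10), (8, 0)]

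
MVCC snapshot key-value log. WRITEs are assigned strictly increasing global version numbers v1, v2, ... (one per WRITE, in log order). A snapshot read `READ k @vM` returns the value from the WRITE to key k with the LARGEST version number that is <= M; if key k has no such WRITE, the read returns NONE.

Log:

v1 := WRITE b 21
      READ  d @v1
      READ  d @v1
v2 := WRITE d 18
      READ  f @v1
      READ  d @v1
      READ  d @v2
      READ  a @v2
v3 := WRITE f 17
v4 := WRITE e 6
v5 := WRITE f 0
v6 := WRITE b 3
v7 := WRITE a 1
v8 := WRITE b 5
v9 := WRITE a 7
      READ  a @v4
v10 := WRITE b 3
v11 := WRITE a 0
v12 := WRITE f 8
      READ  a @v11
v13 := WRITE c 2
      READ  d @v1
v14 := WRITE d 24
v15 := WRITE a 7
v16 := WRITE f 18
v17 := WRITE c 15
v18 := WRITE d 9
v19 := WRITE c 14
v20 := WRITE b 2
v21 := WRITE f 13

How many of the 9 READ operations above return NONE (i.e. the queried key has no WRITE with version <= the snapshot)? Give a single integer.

Answer: 7

Derivation:
v1: WRITE b=21  (b history now [(1, 21)])
READ d @v1: history=[] -> no version <= 1 -> NONE
READ d @v1: history=[] -> no version <= 1 -> NONE
v2: WRITE d=18  (d history now [(2, 18)])
READ f @v1: history=[] -> no version <= 1 -> NONE
READ d @v1: history=[(2, 18)] -> no version <= 1 -> NONE
READ d @v2: history=[(2, 18)] -> pick v2 -> 18
READ a @v2: history=[] -> no version <= 2 -> NONE
v3: WRITE f=17  (f history now [(3, 17)])
v4: WRITE e=6  (e history now [(4, 6)])
v5: WRITE f=0  (f history now [(3, 17), (5, 0)])
v6: WRITE b=3  (b history now [(1, 21), (6, 3)])
v7: WRITE a=1  (a history now [(7, 1)])
v8: WRITE b=5  (b history now [(1, 21), (6, 3), (8, 5)])
v9: WRITE a=7  (a history now [(7, 1), (9, 7)])
READ a @v4: history=[(7, 1), (9, 7)] -> no version <= 4 -> NONE
v10: WRITE b=3  (b history now [(1, 21), (6, 3), (8, 5), (10, 3)])
v11: WRITE a=0  (a history now [(7, 1), (9, 7), (11, 0)])
v12: WRITE f=8  (f history now [(3, 17), (5, 0), (12, 8)])
READ a @v11: history=[(7, 1), (9, 7), (11, 0)] -> pick v11 -> 0
v13: WRITE c=2  (c history now [(13, 2)])
READ d @v1: history=[(2, 18)] -> no version <= 1 -> NONE
v14: WRITE d=24  (d history now [(2, 18), (14, 24)])
v15: WRITE a=7  (a history now [(7, 1), (9, 7), (11, 0), (15, 7)])
v16: WRITE f=18  (f history now [(3, 17), (5, 0), (12, 8), (16, 18)])
v17: WRITE c=15  (c history now [(13, 2), (17, 15)])
v18: WRITE d=9  (d history now [(2, 18), (14, 24), (18, 9)])
v19: WRITE c=14  (c history now [(13, 2), (17, 15), (19, 14)])
v20: WRITE b=2  (b history now [(1, 21), (6, 3), (8, 5), (10, 3), (20, 2)])
v21: WRITE f=13  (f history now [(3, 17), (5, 0), (12, 8), (16, 18), (21, 13)])
Read results in order: ['NONE', 'NONE', 'NONE', 'NONE', '18', 'NONE', 'NONE', '0', 'NONE']
NONE count = 7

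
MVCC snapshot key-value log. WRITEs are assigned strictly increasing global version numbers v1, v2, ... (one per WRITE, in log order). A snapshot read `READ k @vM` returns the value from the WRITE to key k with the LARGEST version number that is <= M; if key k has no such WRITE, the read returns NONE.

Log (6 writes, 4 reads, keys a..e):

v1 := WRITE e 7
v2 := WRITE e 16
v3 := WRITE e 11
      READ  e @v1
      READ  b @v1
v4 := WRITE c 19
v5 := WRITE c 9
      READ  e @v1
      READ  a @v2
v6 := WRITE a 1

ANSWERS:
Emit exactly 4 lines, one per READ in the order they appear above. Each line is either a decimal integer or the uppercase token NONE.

Answer: 7
NONE
7
NONE

Derivation:
v1: WRITE e=7  (e history now [(1, 7)])
v2: WRITE e=16  (e history now [(1, 7), (2, 16)])
v3: WRITE e=11  (e history now [(1, 7), (2, 16), (3, 11)])
READ e @v1: history=[(1, 7), (2, 16), (3, 11)] -> pick v1 -> 7
READ b @v1: history=[] -> no version <= 1 -> NONE
v4: WRITE c=19  (c history now [(4, 19)])
v5: WRITE c=9  (c history now [(4, 19), (5, 9)])
READ e @v1: history=[(1, 7), (2, 16), (3, 11)] -> pick v1 -> 7
READ a @v2: history=[] -> no version <= 2 -> NONE
v6: WRITE a=1  (a history now [(6, 1)])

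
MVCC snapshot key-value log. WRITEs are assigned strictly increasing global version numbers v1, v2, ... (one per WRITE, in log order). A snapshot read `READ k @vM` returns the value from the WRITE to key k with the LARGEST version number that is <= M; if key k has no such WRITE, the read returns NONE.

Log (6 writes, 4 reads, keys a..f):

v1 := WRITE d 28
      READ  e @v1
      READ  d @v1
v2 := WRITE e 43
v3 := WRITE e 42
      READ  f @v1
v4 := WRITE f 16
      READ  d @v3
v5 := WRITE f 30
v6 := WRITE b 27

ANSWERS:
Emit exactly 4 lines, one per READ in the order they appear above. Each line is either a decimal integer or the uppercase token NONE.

Answer: NONE
28
NONE
28

Derivation:
v1: WRITE d=28  (d history now [(1, 28)])
READ e @v1: history=[] -> no version <= 1 -> NONE
READ d @v1: history=[(1, 28)] -> pick v1 -> 28
v2: WRITE e=43  (e history now [(2, 43)])
v3: WRITE e=42  (e history now [(2, 43), (3, 42)])
READ f @v1: history=[] -> no version <= 1 -> NONE
v4: WRITE f=16  (f history now [(4, 16)])
READ d @v3: history=[(1, 28)] -> pick v1 -> 28
v5: WRITE f=30  (f history now [(4, 16), (5, 30)])
v6: WRITE b=27  (b history now [(6, 27)])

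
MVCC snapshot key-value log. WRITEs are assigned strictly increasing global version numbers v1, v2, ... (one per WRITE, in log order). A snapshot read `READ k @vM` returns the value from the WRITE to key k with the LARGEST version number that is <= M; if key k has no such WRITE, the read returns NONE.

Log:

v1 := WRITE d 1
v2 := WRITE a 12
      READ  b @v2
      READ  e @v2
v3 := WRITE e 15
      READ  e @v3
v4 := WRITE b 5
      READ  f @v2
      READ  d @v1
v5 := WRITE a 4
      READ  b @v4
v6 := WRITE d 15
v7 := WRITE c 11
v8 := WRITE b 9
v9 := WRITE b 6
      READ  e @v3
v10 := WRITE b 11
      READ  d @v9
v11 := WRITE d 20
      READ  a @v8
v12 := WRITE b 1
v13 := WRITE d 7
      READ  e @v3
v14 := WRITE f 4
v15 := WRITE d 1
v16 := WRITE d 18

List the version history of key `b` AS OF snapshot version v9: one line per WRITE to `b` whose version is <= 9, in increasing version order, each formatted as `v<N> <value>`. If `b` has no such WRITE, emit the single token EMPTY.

Answer: v4 5
v8 9
v9 6

Derivation:
Scan writes for key=b with version <= 9:
  v1 WRITE d 1 -> skip
  v2 WRITE a 12 -> skip
  v3 WRITE e 15 -> skip
  v4 WRITE b 5 -> keep
  v5 WRITE a 4 -> skip
  v6 WRITE d 15 -> skip
  v7 WRITE c 11 -> skip
  v8 WRITE b 9 -> keep
  v9 WRITE b 6 -> keep
  v10 WRITE b 11 -> drop (> snap)
  v11 WRITE d 20 -> skip
  v12 WRITE b 1 -> drop (> snap)
  v13 WRITE d 7 -> skip
  v14 WRITE f 4 -> skip
  v15 WRITE d 1 -> skip
  v16 WRITE d 18 -> skip
Collected: [(4, 5), (8, 9), (9, 6)]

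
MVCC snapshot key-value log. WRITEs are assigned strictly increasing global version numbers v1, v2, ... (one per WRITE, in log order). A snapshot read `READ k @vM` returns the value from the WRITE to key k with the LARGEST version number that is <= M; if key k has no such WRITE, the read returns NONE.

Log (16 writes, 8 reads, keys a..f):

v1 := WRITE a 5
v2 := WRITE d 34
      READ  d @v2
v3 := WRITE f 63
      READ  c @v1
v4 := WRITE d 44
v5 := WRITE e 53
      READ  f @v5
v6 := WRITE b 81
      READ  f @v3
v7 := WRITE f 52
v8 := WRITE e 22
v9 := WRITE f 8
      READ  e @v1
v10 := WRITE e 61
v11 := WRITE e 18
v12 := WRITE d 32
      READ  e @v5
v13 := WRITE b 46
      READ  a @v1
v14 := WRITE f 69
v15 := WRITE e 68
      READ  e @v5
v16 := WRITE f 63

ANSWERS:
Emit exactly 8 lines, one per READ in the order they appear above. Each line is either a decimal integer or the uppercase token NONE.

v1: WRITE a=5  (a history now [(1, 5)])
v2: WRITE d=34  (d history now [(2, 34)])
READ d @v2: history=[(2, 34)] -> pick v2 -> 34
v3: WRITE f=63  (f history now [(3, 63)])
READ c @v1: history=[] -> no version <= 1 -> NONE
v4: WRITE d=44  (d history now [(2, 34), (4, 44)])
v5: WRITE e=53  (e history now [(5, 53)])
READ f @v5: history=[(3, 63)] -> pick v3 -> 63
v6: WRITE b=81  (b history now [(6, 81)])
READ f @v3: history=[(3, 63)] -> pick v3 -> 63
v7: WRITE f=52  (f history now [(3, 63), (7, 52)])
v8: WRITE e=22  (e history now [(5, 53), (8, 22)])
v9: WRITE f=8  (f history now [(3, 63), (7, 52), (9, 8)])
READ e @v1: history=[(5, 53), (8, 22)] -> no version <= 1 -> NONE
v10: WRITE e=61  (e history now [(5, 53), (8, 22), (10, 61)])
v11: WRITE e=18  (e history now [(5, 53), (8, 22), (10, 61), (11, 18)])
v12: WRITE d=32  (d history now [(2, 34), (4, 44), (12, 32)])
READ e @v5: history=[(5, 53), (8, 22), (10, 61), (11, 18)] -> pick v5 -> 53
v13: WRITE b=46  (b history now [(6, 81), (13, 46)])
READ a @v1: history=[(1, 5)] -> pick v1 -> 5
v14: WRITE f=69  (f history now [(3, 63), (7, 52), (9, 8), (14, 69)])
v15: WRITE e=68  (e history now [(5, 53), (8, 22), (10, 61), (11, 18), (15, 68)])
READ e @v5: history=[(5, 53), (8, 22), (10, 61), (11, 18), (15, 68)] -> pick v5 -> 53
v16: WRITE f=63  (f history now [(3, 63), (7, 52), (9, 8), (14, 69), (16, 63)])

Answer: 34
NONE
63
63
NONE
53
5
53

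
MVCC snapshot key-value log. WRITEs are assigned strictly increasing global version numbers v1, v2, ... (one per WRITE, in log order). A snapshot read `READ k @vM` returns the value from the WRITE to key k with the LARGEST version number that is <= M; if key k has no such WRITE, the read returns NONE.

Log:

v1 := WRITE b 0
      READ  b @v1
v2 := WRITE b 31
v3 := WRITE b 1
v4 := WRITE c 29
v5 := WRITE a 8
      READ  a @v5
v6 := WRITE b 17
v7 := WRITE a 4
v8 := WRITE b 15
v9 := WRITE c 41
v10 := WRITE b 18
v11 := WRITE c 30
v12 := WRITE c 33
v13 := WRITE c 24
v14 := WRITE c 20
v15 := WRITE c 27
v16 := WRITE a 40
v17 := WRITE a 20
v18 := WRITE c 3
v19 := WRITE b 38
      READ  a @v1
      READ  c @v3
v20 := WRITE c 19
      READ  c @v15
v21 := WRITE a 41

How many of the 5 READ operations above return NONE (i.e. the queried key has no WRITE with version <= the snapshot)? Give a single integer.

v1: WRITE b=0  (b history now [(1, 0)])
READ b @v1: history=[(1, 0)] -> pick v1 -> 0
v2: WRITE b=31  (b history now [(1, 0), (2, 31)])
v3: WRITE b=1  (b history now [(1, 0), (2, 31), (3, 1)])
v4: WRITE c=29  (c history now [(4, 29)])
v5: WRITE a=8  (a history now [(5, 8)])
READ a @v5: history=[(5, 8)] -> pick v5 -> 8
v6: WRITE b=17  (b history now [(1, 0), (2, 31), (3, 1), (6, 17)])
v7: WRITE a=4  (a history now [(5, 8), (7, 4)])
v8: WRITE b=15  (b history now [(1, 0), (2, 31), (3, 1), (6, 17), (8, 15)])
v9: WRITE c=41  (c history now [(4, 29), (9, 41)])
v10: WRITE b=18  (b history now [(1, 0), (2, 31), (3, 1), (6, 17), (8, 15), (10, 18)])
v11: WRITE c=30  (c history now [(4, 29), (9, 41), (11, 30)])
v12: WRITE c=33  (c history now [(4, 29), (9, 41), (11, 30), (12, 33)])
v13: WRITE c=24  (c history now [(4, 29), (9, 41), (11, 30), (12, 33), (13, 24)])
v14: WRITE c=20  (c history now [(4, 29), (9, 41), (11, 30), (12, 33), (13, 24), (14, 20)])
v15: WRITE c=27  (c history now [(4, 29), (9, 41), (11, 30), (12, 33), (13, 24), (14, 20), (15, 27)])
v16: WRITE a=40  (a history now [(5, 8), (7, 4), (16, 40)])
v17: WRITE a=20  (a history now [(5, 8), (7, 4), (16, 40), (17, 20)])
v18: WRITE c=3  (c history now [(4, 29), (9, 41), (11, 30), (12, 33), (13, 24), (14, 20), (15, 27), (18, 3)])
v19: WRITE b=38  (b history now [(1, 0), (2, 31), (3, 1), (6, 17), (8, 15), (10, 18), (19, 38)])
READ a @v1: history=[(5, 8), (7, 4), (16, 40), (17, 20)] -> no version <= 1 -> NONE
READ c @v3: history=[(4, 29), (9, 41), (11, 30), (12, 33), (13, 24), (14, 20), (15, 27), (18, 3)] -> no version <= 3 -> NONE
v20: WRITE c=19  (c history now [(4, 29), (9, 41), (11, 30), (12, 33), (13, 24), (14, 20), (15, 27), (18, 3), (20, 19)])
READ c @v15: history=[(4, 29), (9, 41), (11, 30), (12, 33), (13, 24), (14, 20), (15, 27), (18, 3), (20, 19)] -> pick v15 -> 27
v21: WRITE a=41  (a history now [(5, 8), (7, 4), (16, 40), (17, 20), (21, 41)])
Read results in order: ['0', '8', 'NONE', 'NONE', '27']
NONE count = 2

Answer: 2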